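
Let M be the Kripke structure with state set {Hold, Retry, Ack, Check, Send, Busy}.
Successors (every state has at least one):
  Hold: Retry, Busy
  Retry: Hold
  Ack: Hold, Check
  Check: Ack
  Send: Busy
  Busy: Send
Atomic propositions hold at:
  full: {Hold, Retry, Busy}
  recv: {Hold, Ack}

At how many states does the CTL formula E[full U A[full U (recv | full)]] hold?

Sat(recv | full) = {Hold, Retry, Ack, Busy}
A[full U (recv | full)]: least fixpoint, start Z0 = Sat((recv | full)) = {Hold, Retry, Ack, Busy}, add states in Sat(full) with every successor in Z. Already a fixed point.
Sat(A[full U (recv | full)]) = {Hold, Retry, Ack, Busy}
E[full U A[full U (recv | full)]]: least fixpoint, start Z0 = Sat(A[full U (recv | full)]) = {Hold, Retry, Ack, Busy}, add states in Sat(full) with some successor in Z. Already a fixed point.
Sat(E[full U A[full U (recv | full)]]) = {Hold, Retry, Ack, Busy}
|Sat(E[full U A[full U (recv | full)]])| = |{Hold, Retry, Ack, Busy}| = 4.

4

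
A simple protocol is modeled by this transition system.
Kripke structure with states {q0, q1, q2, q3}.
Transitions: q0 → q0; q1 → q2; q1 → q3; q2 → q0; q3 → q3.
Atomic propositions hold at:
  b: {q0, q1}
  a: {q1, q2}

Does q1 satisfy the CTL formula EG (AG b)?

AG b: greatest fixpoint, start Z0 = {q0, q1}, keep only states in Sat with every successor in Z. Z1 = {q0}; fixed.
Sat(AG b) = {q0}
EG (AG b): greatest fixpoint, start Z0 = {q0}, keep only states in Sat with some successor in Z. Already a fixed point.
Sat(EG (AG b)) = {q0}
q1 ∉ Sat(EG (AG b)) = {q0}, so the formula does not hold at q1.

No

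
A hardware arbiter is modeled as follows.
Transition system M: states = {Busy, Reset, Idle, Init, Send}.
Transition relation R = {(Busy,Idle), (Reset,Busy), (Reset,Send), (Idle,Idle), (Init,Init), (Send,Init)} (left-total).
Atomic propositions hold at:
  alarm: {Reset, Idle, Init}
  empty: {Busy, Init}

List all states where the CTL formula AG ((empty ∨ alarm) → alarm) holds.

Sat(empty ∨ alarm) = {Busy, Reset, Idle, Init}
Sat((empty ∨ alarm) → alarm) = {Reset, Idle, Init, Send}
AG ((empty ∨ alarm) → alarm): greatest fixpoint, start Z0 = {Reset, Idle, Init, Send}, keep only states in Sat with every successor in Z. Z1 = {Idle, Init, Send}; fixed.
Sat(AG ((empty ∨ alarm) → alarm)) = {Idle, Init, Send}

{Idle, Init, Send}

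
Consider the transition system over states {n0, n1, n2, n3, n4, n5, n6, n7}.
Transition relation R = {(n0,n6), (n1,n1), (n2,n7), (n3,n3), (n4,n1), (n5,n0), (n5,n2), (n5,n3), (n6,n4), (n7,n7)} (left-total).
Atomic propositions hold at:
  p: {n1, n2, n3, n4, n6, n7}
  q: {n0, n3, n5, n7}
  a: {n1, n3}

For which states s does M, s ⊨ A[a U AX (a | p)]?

Sat(a | p) = {n1, n2, n3, n4, n6, n7}
Sat(AX (a | p)) = {s : every successor in {n1, n2, n3, n4, n6, n7}} = {n0, n1, n2, n3, n4, n6, n7}
A[a U AX (a | p)]: least fixpoint, start Z0 = Sat(AX (a | p)) = {n0, n1, n2, n3, n4, n6, n7}, add states in Sat(a) with every successor in Z. Already a fixed point.
Sat(A[a U AX (a | p)]) = {n0, n1, n2, n3, n4, n6, n7}

{n0, n1, n2, n3, n4, n6, n7}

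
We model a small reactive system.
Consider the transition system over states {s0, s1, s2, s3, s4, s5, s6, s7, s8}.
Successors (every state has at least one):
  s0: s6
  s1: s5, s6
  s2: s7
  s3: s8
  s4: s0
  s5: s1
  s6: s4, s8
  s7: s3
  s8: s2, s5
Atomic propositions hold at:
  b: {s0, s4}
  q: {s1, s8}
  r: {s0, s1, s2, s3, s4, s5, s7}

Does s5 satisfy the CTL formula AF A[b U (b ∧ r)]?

Sat(b ∧ r) = {s0, s4}
A[b U (b ∧ r)]: least fixpoint, start Z0 = Sat((b ∧ r)) = {s0, s4}, add states in Sat(b) with every successor in Z. Already a fixed point.
Sat(A[b U (b ∧ r)]) = {s0, s4}
AF A[b U (b ∧ r)]: least fixpoint, start Z0 = {s0, s4}, add states with every successor in Z. Already a fixed point.
Sat(AF A[b U (b ∧ r)]) = {s0, s4}
s5 ∉ Sat(AF A[b U (b ∧ r)]) = {s0, s4}, so the formula does not hold at s5.

No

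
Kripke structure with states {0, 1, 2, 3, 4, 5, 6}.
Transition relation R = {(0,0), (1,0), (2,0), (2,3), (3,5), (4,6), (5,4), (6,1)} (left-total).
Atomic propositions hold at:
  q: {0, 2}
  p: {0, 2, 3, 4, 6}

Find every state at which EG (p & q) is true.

Sat(p & q) = {0, 2}
EG (p & q): greatest fixpoint, start Z0 = {0, 2}, keep only states in Sat with some successor in Z. Already a fixed point.
Sat(EG (p & q)) = {0, 2}

{0, 2}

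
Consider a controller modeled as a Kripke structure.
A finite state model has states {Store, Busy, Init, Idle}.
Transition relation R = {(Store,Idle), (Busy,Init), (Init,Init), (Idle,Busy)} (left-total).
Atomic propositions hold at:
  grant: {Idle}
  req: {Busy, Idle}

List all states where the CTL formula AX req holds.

{Store, Idle}

Sat(AX req) = {s : every successor in {Busy, Idle}} = {Store, Idle}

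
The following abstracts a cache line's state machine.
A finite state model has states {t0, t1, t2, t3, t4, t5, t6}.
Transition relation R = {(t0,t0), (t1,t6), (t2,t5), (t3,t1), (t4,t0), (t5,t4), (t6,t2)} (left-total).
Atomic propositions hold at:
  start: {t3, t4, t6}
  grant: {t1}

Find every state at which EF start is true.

{t1, t2, t3, t4, t5, t6}

EF start: least fixpoint, start Z0 = {t3, t4, t6}, add states with some successor in Z. Z1 = {t1, t3, t4, t5, t6}; Z2 = {t1, t2, t3, t4, t5, t6}; fixed.
Sat(EF start) = {t1, t2, t3, t4, t5, t6}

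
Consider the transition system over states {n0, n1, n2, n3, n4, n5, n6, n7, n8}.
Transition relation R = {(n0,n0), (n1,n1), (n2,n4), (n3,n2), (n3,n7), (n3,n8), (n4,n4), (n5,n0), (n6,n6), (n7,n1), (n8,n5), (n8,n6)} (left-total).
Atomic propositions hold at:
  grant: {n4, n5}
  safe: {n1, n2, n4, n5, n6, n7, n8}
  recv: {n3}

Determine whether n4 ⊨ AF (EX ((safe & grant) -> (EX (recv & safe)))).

No

Sat(safe & grant) = {n4, n5}
Sat(recv & safe) = ∅
Sat(EX (recv & safe)) = {s : some successor in ∅} = ∅
Sat((safe & grant) -> (EX (recv & safe))) = {n0, n1, n2, n3, n6, n7, n8}
Sat(EX ((safe & grant) -> (EX (recv & safe)))) = {s : some successor in {n0, n1, n2, n3, n6, n7, n8}} = {n0, n1, n3, n5, n6, n7, n8}
AF (EX ((safe & grant) -> (EX (recv & safe)))): least fixpoint, start Z0 = {n0, n1, n3, n5, n6, n7, n8}, add states with every successor in Z. Already a fixed point.
Sat(AF (EX ((safe & grant) -> (EX (recv & safe))))) = {n0, n1, n3, n5, n6, n7, n8}
n4 ∉ Sat(AF (EX ((safe & grant) -> (EX (recv & safe))))) = {n0, n1, n3, n5, n6, n7, n8}, so the formula does not hold at n4.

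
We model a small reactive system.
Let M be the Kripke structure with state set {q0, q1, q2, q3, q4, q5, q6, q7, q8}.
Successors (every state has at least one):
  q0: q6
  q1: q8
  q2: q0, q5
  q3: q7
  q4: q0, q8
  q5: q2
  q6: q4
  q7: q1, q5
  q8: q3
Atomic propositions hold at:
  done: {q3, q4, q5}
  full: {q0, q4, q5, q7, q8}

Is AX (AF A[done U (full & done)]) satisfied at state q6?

Yes

Sat(full & done) = {q4, q5}
A[done U (full & done)]: least fixpoint, start Z0 = Sat((full & done)) = {q4, q5}, add states in Sat(done) with every successor in Z. Already a fixed point.
Sat(A[done U (full & done)]) = {q4, q5}
AF A[done U (full & done)]: least fixpoint, start Z0 = {q4, q5}, add states with every successor in Z. Z1 = {q4, q5, q6}; Z2 = {q0, q4, q5, q6}; Z3 = {q0, q2, q4, q5, q6}; fixed.
Sat(AF A[done U (full & done)]) = {q0, q2, q4, q5, q6}
Sat(AX (AF A[done U (full & done)])) = {s : every successor in {q0, q2, q4, q5, q6}} = {q0, q2, q5, q6}
q6 ∈ Sat(AX (AF A[done U (full & done)])) = {q0, q2, q5, q6}, so the formula holds at q6.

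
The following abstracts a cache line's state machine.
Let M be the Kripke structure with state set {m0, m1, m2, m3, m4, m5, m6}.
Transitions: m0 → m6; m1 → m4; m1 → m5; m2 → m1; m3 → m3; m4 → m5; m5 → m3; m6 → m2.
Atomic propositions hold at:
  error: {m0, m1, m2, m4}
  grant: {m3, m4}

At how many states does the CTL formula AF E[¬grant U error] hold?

Sat(¬grant) = {m0, m1, m2, m5, m6}
E[¬grant U error]: least fixpoint, start Z0 = Sat(error) = {m0, m1, m2, m4}, add states in Sat(¬grant) with some successor in Z. Z1 = {m0, m1, m2, m4, m6}; fixed.
Sat(E[¬grant U error]) = {m0, m1, m2, m4, m6}
AF E[¬grant U error]: least fixpoint, start Z0 = {m0, m1, m2, m4, m6}, add states with every successor in Z. Already a fixed point.
Sat(AF E[¬grant U error]) = {m0, m1, m2, m4, m6}
|Sat(AF E[¬grant U error])| = |{m0, m1, m2, m4, m6}| = 5.

5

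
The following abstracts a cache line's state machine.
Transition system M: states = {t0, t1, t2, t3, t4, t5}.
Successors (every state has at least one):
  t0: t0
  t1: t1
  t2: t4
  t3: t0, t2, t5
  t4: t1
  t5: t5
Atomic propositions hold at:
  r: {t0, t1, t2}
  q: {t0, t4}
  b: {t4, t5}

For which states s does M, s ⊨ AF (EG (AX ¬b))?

{t0, t1, t2, t4}

Sat(¬b) = {t0, t1, t2, t3}
Sat(AX ¬b) = {s : every successor in {t0, t1, t2, t3}} = {t0, t1, t4}
EG (AX ¬b): greatest fixpoint, start Z0 = {t0, t1, t4}, keep only states in Sat with some successor in Z. Already a fixed point.
Sat(EG (AX ¬b)) = {t0, t1, t4}
AF (EG (AX ¬b)): least fixpoint, start Z0 = {t0, t1, t4}, add states with every successor in Z. Z1 = {t0, t1, t2, t4}; fixed.
Sat(AF (EG (AX ¬b))) = {t0, t1, t2, t4}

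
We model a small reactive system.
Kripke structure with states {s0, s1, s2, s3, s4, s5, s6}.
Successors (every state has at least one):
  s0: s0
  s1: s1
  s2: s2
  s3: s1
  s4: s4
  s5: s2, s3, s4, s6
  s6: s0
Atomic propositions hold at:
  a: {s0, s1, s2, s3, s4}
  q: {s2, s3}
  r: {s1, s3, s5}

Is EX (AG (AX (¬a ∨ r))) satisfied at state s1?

Yes

Sat(¬a) = {s5, s6}
Sat(¬a ∨ r) = {s1, s3, s5, s6}
Sat(AX (¬a ∨ r)) = {s : every successor in {s1, s3, s5, s6}} = {s1, s3}
AG (AX (¬a ∨ r)): greatest fixpoint, start Z0 = {s1, s3}, keep only states in Sat with every successor in Z. Already a fixed point.
Sat(AG (AX (¬a ∨ r))) = {s1, s3}
Sat(EX (AG (AX (¬a ∨ r)))) = {s : some successor in {s1, s3}} = {s1, s3, s5}
s1 ∈ Sat(EX (AG (AX (¬a ∨ r)))) = {s1, s3, s5}, so the formula holds at s1.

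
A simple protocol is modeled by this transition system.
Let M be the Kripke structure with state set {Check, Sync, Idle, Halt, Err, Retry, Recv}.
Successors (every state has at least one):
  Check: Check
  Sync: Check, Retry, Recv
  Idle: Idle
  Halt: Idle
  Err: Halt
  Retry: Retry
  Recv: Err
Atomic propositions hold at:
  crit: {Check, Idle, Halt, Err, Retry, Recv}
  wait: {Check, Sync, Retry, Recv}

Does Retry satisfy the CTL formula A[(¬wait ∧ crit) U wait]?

Sat(¬wait) = {Idle, Halt, Err}
Sat(¬wait ∧ crit) = {Idle, Halt, Err}
A[(¬wait ∧ crit) U wait]: least fixpoint, start Z0 = Sat(wait) = {Check, Sync, Retry, Recv}, add states in Sat(¬wait ∧ crit) with every successor in Z. Already a fixed point.
Sat(A[(¬wait ∧ crit) U wait]) = {Check, Sync, Retry, Recv}
Retry ∈ Sat(A[(¬wait ∧ crit) U wait]) = {Check, Sync, Retry, Recv}, so the formula holds at Retry.

Yes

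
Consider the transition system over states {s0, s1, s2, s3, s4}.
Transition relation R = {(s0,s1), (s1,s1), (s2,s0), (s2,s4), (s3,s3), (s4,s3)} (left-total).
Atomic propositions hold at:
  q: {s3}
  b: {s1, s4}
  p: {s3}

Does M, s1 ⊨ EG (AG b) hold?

Yes

AG b: greatest fixpoint, start Z0 = {s1, s4}, keep only states in Sat with every successor in Z. Z1 = {s1}; fixed.
Sat(AG b) = {s1}
EG (AG b): greatest fixpoint, start Z0 = {s1}, keep only states in Sat with some successor in Z. Already a fixed point.
Sat(EG (AG b)) = {s1}
s1 ∈ Sat(EG (AG b)) = {s1}, so the formula holds at s1.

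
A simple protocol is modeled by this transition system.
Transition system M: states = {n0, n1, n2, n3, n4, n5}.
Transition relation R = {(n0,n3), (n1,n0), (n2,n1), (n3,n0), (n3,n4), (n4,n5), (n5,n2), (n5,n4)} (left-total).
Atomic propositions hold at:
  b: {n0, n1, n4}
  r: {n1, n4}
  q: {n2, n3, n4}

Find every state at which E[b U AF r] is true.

AF r: least fixpoint, start Z0 = {n1, n4}, add states with every successor in Z. Z1 = {n1, n2, n4}; Z2 = {n1, n2, n4, n5}; fixed.
Sat(AF r) = {n1, n2, n4, n5}
E[b U AF r]: least fixpoint, start Z0 = Sat(AF r) = {n1, n2, n4, n5}, add states in Sat(b) with some successor in Z. Already a fixed point.
Sat(E[b U AF r]) = {n1, n2, n4, n5}

{n1, n2, n4, n5}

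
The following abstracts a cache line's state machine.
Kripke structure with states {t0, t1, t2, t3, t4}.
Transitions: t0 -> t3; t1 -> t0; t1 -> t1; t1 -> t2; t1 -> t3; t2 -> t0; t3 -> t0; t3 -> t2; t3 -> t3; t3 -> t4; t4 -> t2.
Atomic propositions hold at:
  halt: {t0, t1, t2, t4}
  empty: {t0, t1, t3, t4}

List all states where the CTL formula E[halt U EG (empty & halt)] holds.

{t1}

Sat(empty & halt) = {t0, t1, t4}
EG (empty & halt): greatest fixpoint, start Z0 = {t0, t1, t4}, keep only states in Sat with some successor in Z. Z1 = {t1}; fixed.
Sat(EG (empty & halt)) = {t1}
E[halt U EG (empty & halt)]: least fixpoint, start Z0 = Sat(EG (empty & halt)) = {t1}, add states in Sat(halt) with some successor in Z. Already a fixed point.
Sat(E[halt U EG (empty & halt)]) = {t1}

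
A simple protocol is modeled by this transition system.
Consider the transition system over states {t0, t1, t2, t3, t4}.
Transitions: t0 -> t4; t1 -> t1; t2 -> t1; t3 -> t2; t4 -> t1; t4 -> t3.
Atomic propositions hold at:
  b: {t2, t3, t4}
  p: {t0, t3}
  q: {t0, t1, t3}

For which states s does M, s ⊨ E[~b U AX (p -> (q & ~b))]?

Sat(~b) = {t0, t1}
Sat(q & ~b) = {t0, t1}
Sat(p -> (q & ~b)) = {t0, t1, t2, t4}
Sat(AX (p -> (q & ~b))) = {s : every successor in {t0, t1, t2, t4}} = {t0, t1, t2, t3}
E[~b U AX (p -> (q & ~b))]: least fixpoint, start Z0 = Sat(AX (p -> (q & ~b))) = {t0, t1, t2, t3}, add states in Sat(~b) with some successor in Z. Already a fixed point.
Sat(E[~b U AX (p -> (q & ~b))]) = {t0, t1, t2, t3}

{t0, t1, t2, t3}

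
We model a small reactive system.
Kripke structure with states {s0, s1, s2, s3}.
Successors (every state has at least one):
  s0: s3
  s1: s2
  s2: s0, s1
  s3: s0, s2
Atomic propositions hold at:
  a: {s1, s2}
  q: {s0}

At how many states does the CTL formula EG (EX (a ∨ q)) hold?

Sat(a ∨ q) = {s0, s1, s2}
Sat(EX (a ∨ q)) = {s : some successor in {s0, s1, s2}} = {s1, s2, s3}
EG (EX (a ∨ q)): greatest fixpoint, start Z0 = {s1, s2, s3}, keep only states in Sat with some successor in Z. Already a fixed point.
Sat(EG (EX (a ∨ q))) = {s1, s2, s3}
|Sat(EG (EX (a ∨ q)))| = |{s1, s2, s3}| = 3.

3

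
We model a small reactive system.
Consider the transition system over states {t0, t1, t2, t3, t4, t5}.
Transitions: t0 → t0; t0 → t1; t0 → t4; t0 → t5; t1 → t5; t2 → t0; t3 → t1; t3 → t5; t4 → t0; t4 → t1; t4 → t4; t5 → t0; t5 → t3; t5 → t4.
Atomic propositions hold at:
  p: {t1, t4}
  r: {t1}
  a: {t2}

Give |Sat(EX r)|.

Sat(EX r) = {s : some successor in {t1}} = {t0, t3, t4}
|Sat(EX r)| = |{t0, t3, t4}| = 3.

3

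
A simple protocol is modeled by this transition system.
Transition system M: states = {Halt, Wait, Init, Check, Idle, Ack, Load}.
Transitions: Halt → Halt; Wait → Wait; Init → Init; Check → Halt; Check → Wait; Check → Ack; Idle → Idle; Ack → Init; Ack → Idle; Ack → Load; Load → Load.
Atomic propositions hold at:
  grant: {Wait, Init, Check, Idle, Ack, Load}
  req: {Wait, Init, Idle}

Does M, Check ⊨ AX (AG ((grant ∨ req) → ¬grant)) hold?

Sat(grant ∨ req) = {Wait, Init, Check, Idle, Ack, Load}
Sat(¬grant) = {Halt}
Sat((grant ∨ req) → ¬grant) = {Halt}
AG ((grant ∨ req) → ¬grant): greatest fixpoint, start Z0 = {Halt}, keep only states in Sat with every successor in Z. Already a fixed point.
Sat(AG ((grant ∨ req) → ¬grant)) = {Halt}
Sat(AX (AG ((grant ∨ req) → ¬grant))) = {s : every successor in {Halt}} = {Halt}
Check ∉ Sat(AX (AG ((grant ∨ req) → ¬grant))) = {Halt}, so the formula does not hold at Check.

No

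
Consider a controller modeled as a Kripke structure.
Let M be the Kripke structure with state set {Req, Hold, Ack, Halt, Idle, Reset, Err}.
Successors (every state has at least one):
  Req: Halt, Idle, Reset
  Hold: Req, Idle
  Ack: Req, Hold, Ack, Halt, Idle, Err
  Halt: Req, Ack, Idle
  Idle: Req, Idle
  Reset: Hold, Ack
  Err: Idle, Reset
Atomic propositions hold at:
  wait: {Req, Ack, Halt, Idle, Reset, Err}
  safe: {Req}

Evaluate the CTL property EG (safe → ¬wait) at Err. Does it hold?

Yes

Sat(¬wait) = {Hold}
Sat(safe → ¬wait) = {Hold, Ack, Halt, Idle, Reset, Err}
EG (safe → ¬wait): greatest fixpoint, start Z0 = {Hold, Ack, Halt, Idle, Reset, Err}, keep only states in Sat with some successor in Z. Already a fixed point.
Sat(EG (safe → ¬wait)) = {Hold, Ack, Halt, Idle, Reset, Err}
Err ∈ Sat(EG (safe → ¬wait)) = {Hold, Ack, Halt, Idle, Reset, Err}, so the formula holds at Err.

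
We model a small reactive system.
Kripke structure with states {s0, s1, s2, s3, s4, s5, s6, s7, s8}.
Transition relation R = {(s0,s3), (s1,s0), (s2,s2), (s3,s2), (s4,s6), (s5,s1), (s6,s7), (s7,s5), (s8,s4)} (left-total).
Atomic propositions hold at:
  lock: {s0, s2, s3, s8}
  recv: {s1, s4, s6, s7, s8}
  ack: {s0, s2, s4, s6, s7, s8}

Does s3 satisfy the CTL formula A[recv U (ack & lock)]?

No

Sat(ack & lock) = {s0, s2, s8}
A[recv U (ack & lock)]: least fixpoint, start Z0 = Sat((ack & lock)) = {s0, s2, s8}, add states in Sat(recv) with every successor in Z. Z1 = {s0, s1, s2, s8}; fixed.
Sat(A[recv U (ack & lock)]) = {s0, s1, s2, s8}
s3 ∉ Sat(A[recv U (ack & lock)]) = {s0, s1, s2, s8}, so the formula does not hold at s3.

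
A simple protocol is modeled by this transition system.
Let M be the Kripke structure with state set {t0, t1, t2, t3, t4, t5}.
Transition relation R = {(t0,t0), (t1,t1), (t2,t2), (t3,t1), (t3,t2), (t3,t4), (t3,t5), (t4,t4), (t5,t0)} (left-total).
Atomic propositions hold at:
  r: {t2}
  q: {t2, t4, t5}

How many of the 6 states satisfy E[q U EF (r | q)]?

Sat(r | q) = {t2, t4, t5}
EF (r | q): least fixpoint, start Z0 = {t2, t4, t5}, add states with some successor in Z. Z1 = {t2, t3, t4, t5}; fixed.
Sat(EF (r | q)) = {t2, t3, t4, t5}
E[q U EF (r | q)]: least fixpoint, start Z0 = Sat(EF (r | q)) = {t2, t3, t4, t5}, add states in Sat(q) with some successor in Z. Already a fixed point.
Sat(E[q U EF (r | q)]) = {t2, t3, t4, t5}
|Sat(E[q U EF (r | q)])| = |{t2, t3, t4, t5}| = 4.

4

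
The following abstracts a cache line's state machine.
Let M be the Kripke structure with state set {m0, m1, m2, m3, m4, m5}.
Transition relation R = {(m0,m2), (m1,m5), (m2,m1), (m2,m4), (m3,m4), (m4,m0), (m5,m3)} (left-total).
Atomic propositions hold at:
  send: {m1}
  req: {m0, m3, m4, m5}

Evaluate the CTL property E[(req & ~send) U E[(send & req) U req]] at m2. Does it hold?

No

Sat(~send) = {m0, m2, m3, m4, m5}
Sat(req & ~send) = {m0, m3, m4, m5}
Sat(send & req) = ∅
E[(send & req) U req]: least fixpoint, start Z0 = Sat(req) = {m0, m3, m4, m5}, add states in Sat(send & req) with some successor in Z. Already a fixed point.
Sat(E[(send & req) U req]) = {m0, m3, m4, m5}
E[(req & ~send) U E[(send & req) U req]]: least fixpoint, start Z0 = Sat(E[(send & req) U req]) = {m0, m3, m4, m5}, add states in Sat(req & ~send) with some successor in Z. Already a fixed point.
Sat(E[(req & ~send) U E[(send & req) U req]]) = {m0, m3, m4, m5}
m2 ∉ Sat(E[(req & ~send) U E[(send & req) U req]]) = {m0, m3, m4, m5}, so the formula does not hold at m2.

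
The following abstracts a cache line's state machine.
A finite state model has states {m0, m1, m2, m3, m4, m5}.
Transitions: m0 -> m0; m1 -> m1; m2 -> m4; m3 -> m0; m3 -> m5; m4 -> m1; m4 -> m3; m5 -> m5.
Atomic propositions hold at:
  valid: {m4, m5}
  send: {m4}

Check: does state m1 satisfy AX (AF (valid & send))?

Sat(valid & send) = {m4}
AF (valid & send): least fixpoint, start Z0 = {m4}, add states with every successor in Z. Z1 = {m2, m4}; fixed.
Sat(AF (valid & send)) = {m2, m4}
Sat(AX (AF (valid & send))) = {s : every successor in {m2, m4}} = {m2}
m1 ∉ Sat(AX (AF (valid & send))) = {m2}, so the formula does not hold at m1.

No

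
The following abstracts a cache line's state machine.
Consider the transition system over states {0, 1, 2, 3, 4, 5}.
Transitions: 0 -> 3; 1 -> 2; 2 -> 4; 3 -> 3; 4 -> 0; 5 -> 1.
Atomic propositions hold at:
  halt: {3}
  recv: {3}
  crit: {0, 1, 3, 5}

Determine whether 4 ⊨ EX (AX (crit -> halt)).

Sat(crit -> halt) = {2, 3, 4}
Sat(AX (crit -> halt)) = {s : every successor in {2, 3, 4}} = {0, 1, 2, 3}
Sat(EX (AX (crit -> halt))) = {s : some successor in {0, 1, 2, 3}} = {0, 1, 3, 4, 5}
4 ∈ Sat(EX (AX (crit -> halt))) = {0, 1, 3, 4, 5}, so the formula holds at 4.

Yes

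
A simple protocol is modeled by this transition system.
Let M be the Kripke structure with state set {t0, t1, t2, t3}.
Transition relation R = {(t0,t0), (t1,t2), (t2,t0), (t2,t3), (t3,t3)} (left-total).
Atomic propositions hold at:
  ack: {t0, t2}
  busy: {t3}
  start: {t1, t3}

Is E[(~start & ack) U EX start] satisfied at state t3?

Sat(~start) = {t0, t2}
Sat(~start & ack) = {t0, t2}
Sat(EX start) = {s : some successor in {t1, t3}} = {t2, t3}
E[(~start & ack) U EX start]: least fixpoint, start Z0 = Sat(EX start) = {t2, t3}, add states in Sat(~start & ack) with some successor in Z. Already a fixed point.
Sat(E[(~start & ack) U EX start]) = {t2, t3}
t3 ∈ Sat(E[(~start & ack) U EX start]) = {t2, t3}, so the formula holds at t3.

Yes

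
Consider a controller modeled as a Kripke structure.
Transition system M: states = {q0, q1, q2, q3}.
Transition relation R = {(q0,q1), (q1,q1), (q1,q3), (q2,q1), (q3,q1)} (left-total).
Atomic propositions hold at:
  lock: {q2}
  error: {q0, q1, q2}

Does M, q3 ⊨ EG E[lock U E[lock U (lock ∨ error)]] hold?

Sat(lock ∨ error) = {q0, q1, q2}
E[lock U (lock ∨ error)]: least fixpoint, start Z0 = Sat((lock ∨ error)) = {q0, q1, q2}, add states in Sat(lock) with some successor in Z. Already a fixed point.
Sat(E[lock U (lock ∨ error)]) = {q0, q1, q2}
E[lock U E[lock U (lock ∨ error)]]: least fixpoint, start Z0 = Sat(E[lock U (lock ∨ error)]) = {q0, q1, q2}, add states in Sat(lock) with some successor in Z. Already a fixed point.
Sat(E[lock U E[lock U (lock ∨ error)]]) = {q0, q1, q2}
EG E[lock U E[lock U (lock ∨ error)]]: greatest fixpoint, start Z0 = {q0, q1, q2}, keep only states in Sat with some successor in Z. Already a fixed point.
Sat(EG E[lock U E[lock U (lock ∨ error)]]) = {q0, q1, q2}
q3 ∉ Sat(EG E[lock U E[lock U (lock ∨ error)]]) = {q0, q1, q2}, so the formula does not hold at q3.

No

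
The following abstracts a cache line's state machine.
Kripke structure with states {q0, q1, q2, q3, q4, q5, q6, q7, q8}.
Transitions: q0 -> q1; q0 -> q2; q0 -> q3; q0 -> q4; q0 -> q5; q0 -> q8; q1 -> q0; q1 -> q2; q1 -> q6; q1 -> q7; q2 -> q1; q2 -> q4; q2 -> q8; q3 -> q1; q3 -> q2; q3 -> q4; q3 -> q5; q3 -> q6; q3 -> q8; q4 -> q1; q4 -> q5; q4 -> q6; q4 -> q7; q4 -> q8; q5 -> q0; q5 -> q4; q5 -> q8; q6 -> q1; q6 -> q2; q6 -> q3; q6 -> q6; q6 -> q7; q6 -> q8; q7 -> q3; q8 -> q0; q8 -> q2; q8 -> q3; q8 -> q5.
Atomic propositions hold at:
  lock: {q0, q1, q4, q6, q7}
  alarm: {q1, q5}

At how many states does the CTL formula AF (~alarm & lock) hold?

Sat(~alarm) = {q0, q2, q3, q4, q6, q7, q8}
Sat(~alarm & lock) = {q0, q4, q6, q7}
AF (~alarm & lock): least fixpoint, start Z0 = {q0, q4, q6, q7}, add states with every successor in Z. Already a fixed point.
Sat(AF (~alarm & lock)) = {q0, q4, q6, q7}
|Sat(AF (~alarm & lock))| = |{q0, q4, q6, q7}| = 4.

4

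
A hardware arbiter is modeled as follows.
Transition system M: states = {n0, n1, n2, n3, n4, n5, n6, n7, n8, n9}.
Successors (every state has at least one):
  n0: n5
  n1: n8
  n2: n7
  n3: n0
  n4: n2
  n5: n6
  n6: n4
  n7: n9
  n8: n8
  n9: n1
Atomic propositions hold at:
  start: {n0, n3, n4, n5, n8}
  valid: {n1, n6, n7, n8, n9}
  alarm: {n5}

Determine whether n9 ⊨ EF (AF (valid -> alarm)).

Sat(valid -> alarm) = {n0, n2, n3, n4, n5}
AF (valid -> alarm): least fixpoint, start Z0 = {n0, n2, n3, n4, n5}, add states with every successor in Z. Z1 = {n0, n2, n3, n4, n5, n6}; fixed.
Sat(AF (valid -> alarm)) = {n0, n2, n3, n4, n5, n6}
EF (AF (valid -> alarm)): least fixpoint, start Z0 = {n0, n2, n3, n4, n5, n6}, add states with some successor in Z. Already a fixed point.
Sat(EF (AF (valid -> alarm))) = {n0, n2, n3, n4, n5, n6}
n9 ∉ Sat(EF (AF (valid -> alarm))) = {n0, n2, n3, n4, n5, n6}, so the formula does not hold at n9.

No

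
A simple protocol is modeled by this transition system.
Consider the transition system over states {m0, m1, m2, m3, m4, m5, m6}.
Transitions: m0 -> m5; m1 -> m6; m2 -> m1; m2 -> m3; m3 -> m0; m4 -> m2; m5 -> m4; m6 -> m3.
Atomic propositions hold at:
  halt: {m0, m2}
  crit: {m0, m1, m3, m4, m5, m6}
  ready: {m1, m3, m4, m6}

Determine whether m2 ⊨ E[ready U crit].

E[ready U crit]: least fixpoint, start Z0 = Sat(crit) = {m0, m1, m3, m4, m5, m6}, add states in Sat(ready) with some successor in Z. Already a fixed point.
Sat(E[ready U crit]) = {m0, m1, m3, m4, m5, m6}
m2 ∉ Sat(E[ready U crit]) = {m0, m1, m3, m4, m5, m6}, so the formula does not hold at m2.

No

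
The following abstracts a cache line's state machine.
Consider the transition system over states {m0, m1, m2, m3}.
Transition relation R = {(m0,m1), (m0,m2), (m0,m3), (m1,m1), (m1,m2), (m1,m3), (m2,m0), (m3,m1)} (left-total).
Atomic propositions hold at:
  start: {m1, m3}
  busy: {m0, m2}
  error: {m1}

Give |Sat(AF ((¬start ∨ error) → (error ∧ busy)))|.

Sat(¬start) = {m0, m2}
Sat(¬start ∨ error) = {m0, m1, m2}
Sat(error ∧ busy) = ∅
Sat((¬start ∨ error) → (error ∧ busy)) = {m3}
AF ((¬start ∨ error) → (error ∧ busy)): least fixpoint, start Z0 = {m3}, add states with every successor in Z. Already a fixed point.
Sat(AF ((¬start ∨ error) → (error ∧ busy))) = {m3}
|Sat(AF ((¬start ∨ error) → (error ∧ busy)))| = |{m3}| = 1.

1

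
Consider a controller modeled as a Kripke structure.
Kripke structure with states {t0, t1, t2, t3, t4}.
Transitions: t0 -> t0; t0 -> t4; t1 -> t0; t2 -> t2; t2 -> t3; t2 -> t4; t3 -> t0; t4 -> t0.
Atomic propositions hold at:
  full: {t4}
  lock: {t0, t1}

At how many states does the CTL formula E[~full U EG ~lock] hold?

Sat(~full) = {t0, t1, t2, t3}
Sat(~lock) = {t2, t3, t4}
EG ~lock: greatest fixpoint, start Z0 = {t2, t3, t4}, keep only states in Sat with some successor in Z. Z1 = {t2}; fixed.
Sat(EG ~lock) = {t2}
E[~full U EG ~lock]: least fixpoint, start Z0 = Sat(EG ~lock) = {t2}, add states in Sat(~full) with some successor in Z. Already a fixed point.
Sat(E[~full U EG ~lock]) = {t2}
|Sat(E[~full U EG ~lock])| = |{t2}| = 1.

1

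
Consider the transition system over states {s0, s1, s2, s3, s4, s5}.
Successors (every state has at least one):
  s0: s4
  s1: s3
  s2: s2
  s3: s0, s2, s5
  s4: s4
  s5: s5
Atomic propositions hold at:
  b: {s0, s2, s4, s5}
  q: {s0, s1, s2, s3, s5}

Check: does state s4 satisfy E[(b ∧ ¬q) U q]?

Sat(¬q) = {s4}
Sat(b ∧ ¬q) = {s4}
E[(b ∧ ¬q) U q]: least fixpoint, start Z0 = Sat(q) = {s0, s1, s2, s3, s5}, add states in Sat(b ∧ ¬q) with some successor in Z. Already a fixed point.
Sat(E[(b ∧ ¬q) U q]) = {s0, s1, s2, s3, s5}
s4 ∉ Sat(E[(b ∧ ¬q) U q]) = {s0, s1, s2, s3, s5}, so the formula does not hold at s4.

No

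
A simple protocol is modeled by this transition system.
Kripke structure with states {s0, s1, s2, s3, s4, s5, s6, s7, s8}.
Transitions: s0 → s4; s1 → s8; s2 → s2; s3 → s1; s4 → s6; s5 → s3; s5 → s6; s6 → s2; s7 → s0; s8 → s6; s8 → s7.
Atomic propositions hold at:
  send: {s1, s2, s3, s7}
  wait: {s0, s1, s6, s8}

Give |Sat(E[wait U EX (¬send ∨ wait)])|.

Sat(¬send) = {s0, s4, s5, s6, s8}
Sat(¬send ∨ wait) = {s0, s1, s4, s5, s6, s8}
Sat(EX (¬send ∨ wait)) = {s : some successor in {s0, s1, s4, s5, s6, s8}} = {s0, s1, s3, s4, s5, s7, s8}
E[wait U EX (¬send ∨ wait)]: least fixpoint, start Z0 = Sat(EX (¬send ∨ wait)) = {s0, s1, s3, s4, s5, s7, s8}, add states in Sat(wait) with some successor in Z. Already a fixed point.
Sat(E[wait U EX (¬send ∨ wait)]) = {s0, s1, s3, s4, s5, s7, s8}
|Sat(E[wait U EX (¬send ∨ wait)])| = |{s0, s1, s3, s4, s5, s7, s8}| = 7.

7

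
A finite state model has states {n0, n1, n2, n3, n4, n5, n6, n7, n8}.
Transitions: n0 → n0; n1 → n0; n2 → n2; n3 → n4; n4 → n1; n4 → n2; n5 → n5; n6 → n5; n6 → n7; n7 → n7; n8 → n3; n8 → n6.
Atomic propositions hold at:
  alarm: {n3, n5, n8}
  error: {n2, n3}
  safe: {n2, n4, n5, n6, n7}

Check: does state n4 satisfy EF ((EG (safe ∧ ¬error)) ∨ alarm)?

Sat(¬error) = {n0, n1, n4, n5, n6, n7, n8}
Sat(safe ∧ ¬error) = {n4, n5, n6, n7}
EG (safe ∧ ¬error): greatest fixpoint, start Z0 = {n4, n5, n6, n7}, keep only states in Sat with some successor in Z. Z1 = {n5, n6, n7}; fixed.
Sat(EG (safe ∧ ¬error)) = {n5, n6, n7}
Sat((EG (safe ∧ ¬error)) ∨ alarm) = {n3, n5, n6, n7, n8}
EF ((EG (safe ∧ ¬error)) ∨ alarm): least fixpoint, start Z0 = {n3, n5, n6, n7, n8}, add states with some successor in Z. Already a fixed point.
Sat(EF ((EG (safe ∧ ¬error)) ∨ alarm)) = {n3, n5, n6, n7, n8}
n4 ∉ Sat(EF ((EG (safe ∧ ¬error)) ∨ alarm)) = {n3, n5, n6, n7, n8}, so the formula does not hold at n4.

No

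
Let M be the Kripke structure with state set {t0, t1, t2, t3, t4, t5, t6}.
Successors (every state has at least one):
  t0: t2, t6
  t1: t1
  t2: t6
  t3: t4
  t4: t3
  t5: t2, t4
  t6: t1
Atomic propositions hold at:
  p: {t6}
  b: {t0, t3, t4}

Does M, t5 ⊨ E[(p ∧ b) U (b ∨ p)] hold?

Sat(p ∧ b) = ∅
Sat(b ∨ p) = {t0, t3, t4, t6}
E[(p ∧ b) U (b ∨ p)]: least fixpoint, start Z0 = Sat((b ∨ p)) = {t0, t3, t4, t6}, add states in Sat(p ∧ b) with some successor in Z. Already a fixed point.
Sat(E[(p ∧ b) U (b ∨ p)]) = {t0, t3, t4, t6}
t5 ∉ Sat(E[(p ∧ b) U (b ∨ p)]) = {t0, t3, t4, t6}, so the formula does not hold at t5.

No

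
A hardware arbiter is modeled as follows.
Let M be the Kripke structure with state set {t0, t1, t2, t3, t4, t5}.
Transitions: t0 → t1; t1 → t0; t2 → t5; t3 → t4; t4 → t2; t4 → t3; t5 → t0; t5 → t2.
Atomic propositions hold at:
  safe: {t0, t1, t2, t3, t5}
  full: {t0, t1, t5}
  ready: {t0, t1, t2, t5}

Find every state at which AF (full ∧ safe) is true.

{t0, t1, t2, t5}

Sat(full ∧ safe) = {t0, t1, t5}
AF (full ∧ safe): least fixpoint, start Z0 = {t0, t1, t5}, add states with every successor in Z. Z1 = {t0, t1, t2, t5}; fixed.
Sat(AF (full ∧ safe)) = {t0, t1, t2, t5}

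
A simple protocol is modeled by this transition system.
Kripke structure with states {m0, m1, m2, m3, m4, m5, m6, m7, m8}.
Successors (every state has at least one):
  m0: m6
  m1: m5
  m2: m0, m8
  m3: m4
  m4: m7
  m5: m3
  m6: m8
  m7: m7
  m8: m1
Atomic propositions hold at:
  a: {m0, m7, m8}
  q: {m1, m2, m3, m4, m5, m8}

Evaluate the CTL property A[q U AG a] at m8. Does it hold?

Yes

AG a: greatest fixpoint, start Z0 = {m0, m7, m8}, keep only states in Sat with every successor in Z. Z1 = {m7}; fixed.
Sat(AG a) = {m7}
A[q U AG a]: least fixpoint, start Z0 = Sat(AG a) = {m7}, add states in Sat(q) with every successor in Z. Z1 = {m4, m7}; Z2 = {m3, m4, m7}; Z3 = {m3, m4, m5, m7}; Z4 = {m1, m3, m4, m5, m7}; Z5 = {m1, m3, m4, m5, m7, m8}; fixed.
Sat(A[q U AG a]) = {m1, m3, m4, m5, m7, m8}
m8 ∈ Sat(A[q U AG a]) = {m1, m3, m4, m5, m7, m8}, so the formula holds at m8.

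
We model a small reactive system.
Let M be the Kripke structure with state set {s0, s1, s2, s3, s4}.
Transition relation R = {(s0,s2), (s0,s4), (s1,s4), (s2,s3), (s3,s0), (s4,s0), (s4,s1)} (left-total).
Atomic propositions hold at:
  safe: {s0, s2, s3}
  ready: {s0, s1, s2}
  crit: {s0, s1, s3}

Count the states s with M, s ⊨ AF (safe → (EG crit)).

EG crit: greatest fixpoint, start Z0 = {s0, s1, s3}, keep only states in Sat with some successor in Z. Z1 = {s3}; Z2 = ∅; fixed.
Sat(EG crit) = ∅
Sat(safe → (EG crit)) = {s1, s4}
AF (safe → (EG crit)): least fixpoint, start Z0 = {s1, s4}, add states with every successor in Z. Already a fixed point.
Sat(AF (safe → (EG crit))) = {s1, s4}
|Sat(AF (safe → (EG crit)))| = |{s1, s4}| = 2.

2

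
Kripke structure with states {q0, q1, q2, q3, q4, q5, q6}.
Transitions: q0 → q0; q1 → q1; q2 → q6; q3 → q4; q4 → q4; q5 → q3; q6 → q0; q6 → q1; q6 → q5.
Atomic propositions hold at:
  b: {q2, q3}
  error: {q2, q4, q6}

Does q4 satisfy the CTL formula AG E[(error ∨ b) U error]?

Sat(error ∨ b) = {q2, q3, q4, q6}
E[(error ∨ b) U error]: least fixpoint, start Z0 = Sat(error) = {q2, q4, q6}, add states in Sat(error ∨ b) with some successor in Z. Z1 = {q2, q3, q4, q6}; fixed.
Sat(E[(error ∨ b) U error]) = {q2, q3, q4, q6}
AG E[(error ∨ b) U error]: greatest fixpoint, start Z0 = {q2, q3, q4, q6}, keep only states in Sat with every successor in Z. Z1 = {q2, q3, q4}; Z2 = {q3, q4}; fixed.
Sat(AG E[(error ∨ b) U error]) = {q3, q4}
q4 ∈ Sat(AG E[(error ∨ b) U error]) = {q3, q4}, so the formula holds at q4.

Yes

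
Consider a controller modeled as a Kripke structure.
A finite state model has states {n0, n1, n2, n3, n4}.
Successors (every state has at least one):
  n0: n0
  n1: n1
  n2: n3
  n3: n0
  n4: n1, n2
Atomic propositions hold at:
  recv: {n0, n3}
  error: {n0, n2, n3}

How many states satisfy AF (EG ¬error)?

2

Sat(¬error) = {n1, n4}
EG ¬error: greatest fixpoint, start Z0 = {n1, n4}, keep only states in Sat with some successor in Z. Already a fixed point.
Sat(EG ¬error) = {n1, n4}
AF (EG ¬error): least fixpoint, start Z0 = {n1, n4}, add states with every successor in Z. Already a fixed point.
Sat(AF (EG ¬error)) = {n1, n4}
|Sat(AF (EG ¬error))| = |{n1, n4}| = 2.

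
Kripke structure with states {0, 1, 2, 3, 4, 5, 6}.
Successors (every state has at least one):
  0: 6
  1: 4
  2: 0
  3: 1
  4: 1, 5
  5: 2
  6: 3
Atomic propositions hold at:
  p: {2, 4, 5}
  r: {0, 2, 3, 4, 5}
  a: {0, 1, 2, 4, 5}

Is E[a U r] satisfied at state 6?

No

E[a U r]: least fixpoint, start Z0 = Sat(r) = {0, 2, 3, 4, 5}, add states in Sat(a) with some successor in Z. Z1 = {0, 1, 2, 3, 4, 5}; fixed.
Sat(E[a U r]) = {0, 1, 2, 3, 4, 5}
6 ∉ Sat(E[a U r]) = {0, 1, 2, 3, 4, 5}, so the formula does not hold at 6.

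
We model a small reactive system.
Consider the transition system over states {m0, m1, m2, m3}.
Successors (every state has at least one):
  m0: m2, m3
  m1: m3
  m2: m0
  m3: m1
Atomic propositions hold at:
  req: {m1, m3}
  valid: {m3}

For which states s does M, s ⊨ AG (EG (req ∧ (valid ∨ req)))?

Sat(valid ∨ req) = {m1, m3}
Sat(req ∧ (valid ∨ req)) = {m1, m3}
EG (req ∧ (valid ∨ req)): greatest fixpoint, start Z0 = {m1, m3}, keep only states in Sat with some successor in Z. Already a fixed point.
Sat(EG (req ∧ (valid ∨ req))) = {m1, m3}
AG (EG (req ∧ (valid ∨ req))): greatest fixpoint, start Z0 = {m1, m3}, keep only states in Sat with every successor in Z. Already a fixed point.
Sat(AG (EG (req ∧ (valid ∨ req)))) = {m1, m3}

{m1, m3}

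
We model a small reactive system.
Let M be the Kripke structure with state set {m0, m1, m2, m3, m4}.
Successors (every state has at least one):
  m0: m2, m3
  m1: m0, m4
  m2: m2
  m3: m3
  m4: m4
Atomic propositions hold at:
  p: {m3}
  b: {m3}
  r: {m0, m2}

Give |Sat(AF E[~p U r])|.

3

Sat(~p) = {m0, m1, m2, m4}
E[~p U r]: least fixpoint, start Z0 = Sat(r) = {m0, m2}, add states in Sat(~p) with some successor in Z. Z1 = {m0, m1, m2}; fixed.
Sat(E[~p U r]) = {m0, m1, m2}
AF E[~p U r]: least fixpoint, start Z0 = {m0, m1, m2}, add states with every successor in Z. Already a fixed point.
Sat(AF E[~p U r]) = {m0, m1, m2}
|Sat(AF E[~p U r])| = |{m0, m1, m2}| = 3.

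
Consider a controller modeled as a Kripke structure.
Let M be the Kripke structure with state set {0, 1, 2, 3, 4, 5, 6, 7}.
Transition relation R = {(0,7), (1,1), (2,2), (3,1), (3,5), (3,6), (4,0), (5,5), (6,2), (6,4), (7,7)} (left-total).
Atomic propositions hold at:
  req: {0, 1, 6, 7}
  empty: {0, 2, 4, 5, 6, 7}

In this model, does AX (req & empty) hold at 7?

Yes

Sat(req & empty) = {0, 6, 7}
Sat(AX (req & empty)) = {s : every successor in {0, 6, 7}} = {0, 4, 7}
7 ∈ Sat(AX (req & empty)) = {0, 4, 7}, so the formula holds at 7.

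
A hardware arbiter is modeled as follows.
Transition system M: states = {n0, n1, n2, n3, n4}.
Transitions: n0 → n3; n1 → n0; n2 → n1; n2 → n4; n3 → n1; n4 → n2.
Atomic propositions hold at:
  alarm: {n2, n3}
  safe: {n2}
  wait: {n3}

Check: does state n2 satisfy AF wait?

AF wait: least fixpoint, start Z0 = {n3}, add states with every successor in Z. Z1 = {n0, n3}; Z2 = {n0, n1, n3}; fixed.
Sat(AF wait) = {n0, n1, n3}
n2 ∉ Sat(AF wait) = {n0, n1, n3}, so the formula does not hold at n2.

No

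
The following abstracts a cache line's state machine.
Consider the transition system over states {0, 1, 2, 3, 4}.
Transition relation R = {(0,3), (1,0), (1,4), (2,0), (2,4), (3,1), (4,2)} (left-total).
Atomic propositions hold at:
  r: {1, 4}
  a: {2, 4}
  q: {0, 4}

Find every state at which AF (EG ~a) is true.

Sat(~a) = {0, 1, 3}
EG ~a: greatest fixpoint, start Z0 = {0, 1, 3}, keep only states in Sat with some successor in Z. Already a fixed point.
Sat(EG ~a) = {0, 1, 3}
AF (EG ~a): least fixpoint, start Z0 = {0, 1, 3}, add states with every successor in Z. Already a fixed point.
Sat(AF (EG ~a)) = {0, 1, 3}

{0, 1, 3}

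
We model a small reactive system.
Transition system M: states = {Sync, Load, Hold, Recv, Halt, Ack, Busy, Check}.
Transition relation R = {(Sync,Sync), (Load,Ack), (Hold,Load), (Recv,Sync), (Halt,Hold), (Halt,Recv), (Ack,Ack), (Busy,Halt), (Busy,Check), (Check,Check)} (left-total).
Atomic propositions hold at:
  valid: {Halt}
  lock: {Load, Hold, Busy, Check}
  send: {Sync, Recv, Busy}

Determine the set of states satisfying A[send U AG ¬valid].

{Sync, Load, Hold, Recv, Ack, Check}

Sat(¬valid) = {Sync, Load, Hold, Recv, Ack, Busy, Check}
AG ¬valid: greatest fixpoint, start Z0 = {Sync, Load, Hold, Recv, Ack, Busy, Check}, keep only states in Sat with every successor in Z. Z1 = {Sync, Load, Hold, Recv, Ack, Check}; fixed.
Sat(AG ¬valid) = {Sync, Load, Hold, Recv, Ack, Check}
A[send U AG ¬valid]: least fixpoint, start Z0 = Sat(AG ¬valid) = {Sync, Load, Hold, Recv, Ack, Check}, add states in Sat(send) with every successor in Z. Already a fixed point.
Sat(A[send U AG ¬valid]) = {Sync, Load, Hold, Recv, Ack, Check}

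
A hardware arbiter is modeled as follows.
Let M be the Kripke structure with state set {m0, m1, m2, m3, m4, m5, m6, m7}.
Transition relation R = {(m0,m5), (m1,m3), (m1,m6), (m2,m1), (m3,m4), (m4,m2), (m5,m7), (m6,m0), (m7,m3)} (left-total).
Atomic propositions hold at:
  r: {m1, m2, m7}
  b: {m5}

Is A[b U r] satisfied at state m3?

A[b U r]: least fixpoint, start Z0 = Sat(r) = {m1, m2, m7}, add states in Sat(b) with every successor in Z. Z1 = {m1, m2, m5, m7}; fixed.
Sat(A[b U r]) = {m1, m2, m5, m7}
m3 ∉ Sat(A[b U r]) = {m1, m2, m5, m7}, so the formula does not hold at m3.

No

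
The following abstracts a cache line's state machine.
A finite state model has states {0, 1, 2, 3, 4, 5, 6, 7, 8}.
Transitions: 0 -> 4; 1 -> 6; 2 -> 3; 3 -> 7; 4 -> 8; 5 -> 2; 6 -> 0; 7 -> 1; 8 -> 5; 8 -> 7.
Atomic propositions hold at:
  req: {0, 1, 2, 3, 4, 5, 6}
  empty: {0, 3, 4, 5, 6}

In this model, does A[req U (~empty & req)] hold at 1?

Sat(~empty) = {1, 2, 7, 8}
Sat(~empty & req) = {1, 2}
A[req U (~empty & req)]: least fixpoint, start Z0 = Sat((~empty & req)) = {1, 2}, add states in Sat(req) with every successor in Z. Z1 = {1, 2, 5}; fixed.
Sat(A[req U (~empty & req)]) = {1, 2, 5}
1 ∈ Sat(A[req U (~empty & req)]) = {1, 2, 5}, so the formula holds at 1.

Yes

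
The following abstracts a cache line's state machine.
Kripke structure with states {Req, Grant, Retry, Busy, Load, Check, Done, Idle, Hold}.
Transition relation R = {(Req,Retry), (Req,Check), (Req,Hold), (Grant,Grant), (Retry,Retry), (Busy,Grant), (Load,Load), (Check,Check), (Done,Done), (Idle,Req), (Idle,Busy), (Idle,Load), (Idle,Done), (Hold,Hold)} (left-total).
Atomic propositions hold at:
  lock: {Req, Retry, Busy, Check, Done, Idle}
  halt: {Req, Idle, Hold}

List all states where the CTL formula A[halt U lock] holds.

{Req, Retry, Busy, Check, Done, Idle}

A[halt U lock]: least fixpoint, start Z0 = Sat(lock) = {Req, Retry, Busy, Check, Done, Idle}, add states in Sat(halt) with every successor in Z. Already a fixed point.
Sat(A[halt U lock]) = {Req, Retry, Busy, Check, Done, Idle}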